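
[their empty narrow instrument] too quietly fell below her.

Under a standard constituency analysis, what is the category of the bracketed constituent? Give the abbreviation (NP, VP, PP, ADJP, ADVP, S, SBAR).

NP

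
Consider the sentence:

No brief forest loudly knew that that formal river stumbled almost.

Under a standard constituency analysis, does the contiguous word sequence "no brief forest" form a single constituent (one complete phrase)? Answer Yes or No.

The sequence corresponds to a single NP node — the noun phrase "no brief forest".

Yes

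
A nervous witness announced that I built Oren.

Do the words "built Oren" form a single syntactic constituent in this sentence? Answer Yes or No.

Yes

These words form the whole verb phrase headed by "built", so yes — one constituent.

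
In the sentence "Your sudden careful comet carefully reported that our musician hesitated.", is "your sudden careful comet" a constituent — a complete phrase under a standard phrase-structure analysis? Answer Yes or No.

"your sudden careful comet" is exactly the noun phrase [NP your sudden careful comet], a complete constituent.

Yes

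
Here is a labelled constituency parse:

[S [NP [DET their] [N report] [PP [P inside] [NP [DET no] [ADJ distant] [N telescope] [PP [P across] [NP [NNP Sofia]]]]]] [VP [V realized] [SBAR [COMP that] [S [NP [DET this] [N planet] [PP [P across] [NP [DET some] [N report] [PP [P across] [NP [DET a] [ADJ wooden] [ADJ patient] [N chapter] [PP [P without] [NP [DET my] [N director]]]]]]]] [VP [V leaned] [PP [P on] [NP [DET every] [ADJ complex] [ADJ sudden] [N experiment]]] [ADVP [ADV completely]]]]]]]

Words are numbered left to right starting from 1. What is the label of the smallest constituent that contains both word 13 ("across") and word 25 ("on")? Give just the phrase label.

S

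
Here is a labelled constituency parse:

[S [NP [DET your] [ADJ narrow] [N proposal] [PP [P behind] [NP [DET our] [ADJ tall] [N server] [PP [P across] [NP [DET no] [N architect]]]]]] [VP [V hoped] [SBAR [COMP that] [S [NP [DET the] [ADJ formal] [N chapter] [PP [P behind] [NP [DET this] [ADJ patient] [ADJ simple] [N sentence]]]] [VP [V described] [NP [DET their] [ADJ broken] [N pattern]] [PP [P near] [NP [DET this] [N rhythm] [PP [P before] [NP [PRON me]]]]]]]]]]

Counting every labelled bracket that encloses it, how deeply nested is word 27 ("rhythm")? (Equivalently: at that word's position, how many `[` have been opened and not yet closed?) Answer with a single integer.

8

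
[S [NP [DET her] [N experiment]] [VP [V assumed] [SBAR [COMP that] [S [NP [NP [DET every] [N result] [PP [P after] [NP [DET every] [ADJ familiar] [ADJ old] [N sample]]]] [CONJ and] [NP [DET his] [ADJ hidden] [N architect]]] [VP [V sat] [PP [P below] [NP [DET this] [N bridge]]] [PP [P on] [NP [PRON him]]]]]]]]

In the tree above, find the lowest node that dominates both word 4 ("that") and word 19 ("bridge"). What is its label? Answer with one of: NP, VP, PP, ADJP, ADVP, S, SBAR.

Word 4 lies under S → VP → SBAR → COMP; word 19 lies under S → VP → SBAR → S → VP → PP → NP → N. The lowest shared node is the SBAR.

SBAR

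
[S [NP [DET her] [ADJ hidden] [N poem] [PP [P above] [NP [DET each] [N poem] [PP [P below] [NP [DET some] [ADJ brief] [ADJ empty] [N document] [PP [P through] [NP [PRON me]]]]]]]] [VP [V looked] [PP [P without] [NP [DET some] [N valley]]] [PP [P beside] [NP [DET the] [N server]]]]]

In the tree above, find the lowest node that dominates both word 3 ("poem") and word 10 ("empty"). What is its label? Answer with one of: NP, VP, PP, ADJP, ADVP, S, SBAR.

NP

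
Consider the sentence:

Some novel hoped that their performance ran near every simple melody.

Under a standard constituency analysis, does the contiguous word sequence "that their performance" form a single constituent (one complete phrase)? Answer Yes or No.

"that" belongs to the complementizer "that" while "performance" belongs to the clause "their performance ran near every simple melody"; a span that runs across that boundary is not a single phrase.

No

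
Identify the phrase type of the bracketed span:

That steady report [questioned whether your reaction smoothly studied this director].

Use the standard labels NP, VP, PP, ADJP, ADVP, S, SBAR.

"questioned" is the head of the bracketed span, so the span is a verb phrase: VP.

VP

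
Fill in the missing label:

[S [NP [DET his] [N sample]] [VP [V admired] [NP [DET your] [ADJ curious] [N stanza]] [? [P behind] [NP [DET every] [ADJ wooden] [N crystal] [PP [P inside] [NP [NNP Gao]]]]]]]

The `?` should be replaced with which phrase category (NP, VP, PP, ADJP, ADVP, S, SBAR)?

PP

The `?` node immediately contains: P 'behind', NP. That is the internal structure of a prepositional phrase, so the label is PP.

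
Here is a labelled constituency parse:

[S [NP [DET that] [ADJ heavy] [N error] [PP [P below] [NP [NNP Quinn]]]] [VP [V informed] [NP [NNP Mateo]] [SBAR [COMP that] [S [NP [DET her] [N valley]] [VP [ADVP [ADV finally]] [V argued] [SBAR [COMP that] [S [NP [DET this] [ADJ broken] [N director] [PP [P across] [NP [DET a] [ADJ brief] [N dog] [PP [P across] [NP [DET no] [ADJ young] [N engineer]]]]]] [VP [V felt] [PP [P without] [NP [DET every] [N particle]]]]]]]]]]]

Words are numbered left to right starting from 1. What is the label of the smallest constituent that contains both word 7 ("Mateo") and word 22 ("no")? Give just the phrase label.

VP

The smallest bracket enclosing both words is [VP informed Mateo that her valley finally argued that this broken director across a brief dog across no young engineer felt without every particle], so the label is VP.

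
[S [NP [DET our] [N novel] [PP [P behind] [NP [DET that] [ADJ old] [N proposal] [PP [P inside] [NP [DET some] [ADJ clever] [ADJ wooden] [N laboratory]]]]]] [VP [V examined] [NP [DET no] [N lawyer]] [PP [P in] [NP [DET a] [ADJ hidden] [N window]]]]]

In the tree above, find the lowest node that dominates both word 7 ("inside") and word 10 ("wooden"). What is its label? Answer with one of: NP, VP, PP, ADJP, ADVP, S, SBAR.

PP

The smallest bracket enclosing both words is [PP inside some clever wooden laboratory], so the label is PP.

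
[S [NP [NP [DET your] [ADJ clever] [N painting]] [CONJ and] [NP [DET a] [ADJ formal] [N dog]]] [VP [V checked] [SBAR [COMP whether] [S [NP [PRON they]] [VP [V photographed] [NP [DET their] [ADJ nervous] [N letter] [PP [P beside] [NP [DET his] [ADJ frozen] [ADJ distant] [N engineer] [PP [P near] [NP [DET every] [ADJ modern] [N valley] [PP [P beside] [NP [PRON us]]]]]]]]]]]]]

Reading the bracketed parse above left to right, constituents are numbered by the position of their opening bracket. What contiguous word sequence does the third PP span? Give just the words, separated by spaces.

The PP opening brackets appear, in order, over: "beside his frozen distant engineer near every modern valley beside us"; "near every modern valley beside us"; "beside us". The third one spans "beside us".

beside us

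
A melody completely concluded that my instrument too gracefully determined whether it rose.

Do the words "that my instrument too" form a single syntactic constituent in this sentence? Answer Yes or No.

No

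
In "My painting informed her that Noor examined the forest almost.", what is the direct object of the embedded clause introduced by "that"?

The verb of the embedded clause introduced by "that" is "examined"; its direct object is the NP "the forest".

the forest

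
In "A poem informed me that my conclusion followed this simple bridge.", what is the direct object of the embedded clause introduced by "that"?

"followed" heads the VP of the embedded clause introduced by "that", and "this simple bridge" is its direct object.

this simple bridge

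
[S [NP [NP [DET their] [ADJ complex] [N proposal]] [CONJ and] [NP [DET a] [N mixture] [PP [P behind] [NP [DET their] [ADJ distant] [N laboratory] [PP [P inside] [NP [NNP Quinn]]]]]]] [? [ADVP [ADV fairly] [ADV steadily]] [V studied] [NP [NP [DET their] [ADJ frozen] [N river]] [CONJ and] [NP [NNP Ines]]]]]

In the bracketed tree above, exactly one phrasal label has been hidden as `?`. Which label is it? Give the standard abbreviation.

VP

A constituent whose immediate children are ADVP, V 'studied', NP is a verb phrase: VP.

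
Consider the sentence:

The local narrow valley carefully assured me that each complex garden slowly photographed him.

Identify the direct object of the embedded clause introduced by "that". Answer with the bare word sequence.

The verb of the embedded clause introduced by "that" is "photographed"; its direct object is the NP "him".

him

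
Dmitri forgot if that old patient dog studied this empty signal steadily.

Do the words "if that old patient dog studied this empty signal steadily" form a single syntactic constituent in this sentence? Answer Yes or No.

Yes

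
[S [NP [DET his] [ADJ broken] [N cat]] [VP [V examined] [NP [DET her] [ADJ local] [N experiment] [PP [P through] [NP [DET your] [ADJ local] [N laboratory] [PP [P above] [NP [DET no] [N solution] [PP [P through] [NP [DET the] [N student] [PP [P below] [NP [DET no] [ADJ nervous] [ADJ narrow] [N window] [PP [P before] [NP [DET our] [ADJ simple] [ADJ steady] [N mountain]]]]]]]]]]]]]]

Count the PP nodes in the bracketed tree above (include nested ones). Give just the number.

5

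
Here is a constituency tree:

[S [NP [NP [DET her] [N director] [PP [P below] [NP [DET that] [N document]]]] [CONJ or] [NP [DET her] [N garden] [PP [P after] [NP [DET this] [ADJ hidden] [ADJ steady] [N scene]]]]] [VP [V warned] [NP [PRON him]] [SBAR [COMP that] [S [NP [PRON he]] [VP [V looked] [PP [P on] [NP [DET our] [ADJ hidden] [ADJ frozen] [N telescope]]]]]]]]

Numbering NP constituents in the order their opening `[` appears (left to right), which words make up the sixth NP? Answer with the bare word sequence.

him

The NP opening brackets appear, in order, over: "her director below that document or her garden after this hidden steady scene"; "her director below that document"; "that document"; "her garden after this hidden steady scene"; "this hidden steady scene"; "him"; "he"; "our hidden frozen telescope". The sixth one spans "him".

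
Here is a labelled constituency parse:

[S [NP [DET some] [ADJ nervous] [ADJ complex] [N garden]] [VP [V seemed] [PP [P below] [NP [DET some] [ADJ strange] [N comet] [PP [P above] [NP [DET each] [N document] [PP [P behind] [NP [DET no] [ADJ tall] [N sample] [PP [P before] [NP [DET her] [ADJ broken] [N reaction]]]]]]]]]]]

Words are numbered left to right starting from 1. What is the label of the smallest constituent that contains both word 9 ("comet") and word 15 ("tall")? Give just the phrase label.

NP

The smallest bracket enclosing both words is [NP some strange comet above each document behind no tall sample before her broken reaction], so the label is NP.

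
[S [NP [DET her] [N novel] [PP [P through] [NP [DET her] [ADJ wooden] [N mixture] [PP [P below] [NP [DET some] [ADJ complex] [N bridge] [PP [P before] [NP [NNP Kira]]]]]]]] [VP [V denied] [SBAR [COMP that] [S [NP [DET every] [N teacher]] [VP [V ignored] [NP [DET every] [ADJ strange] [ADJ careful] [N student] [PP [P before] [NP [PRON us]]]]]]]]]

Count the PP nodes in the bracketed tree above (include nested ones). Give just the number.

4

Listing each PP by its span: [PP through her wooden mixture below some complex bridge before Kira]; [PP below some complex bridge before Kira]; [PP before Kira]; [PP before us] — that makes 4.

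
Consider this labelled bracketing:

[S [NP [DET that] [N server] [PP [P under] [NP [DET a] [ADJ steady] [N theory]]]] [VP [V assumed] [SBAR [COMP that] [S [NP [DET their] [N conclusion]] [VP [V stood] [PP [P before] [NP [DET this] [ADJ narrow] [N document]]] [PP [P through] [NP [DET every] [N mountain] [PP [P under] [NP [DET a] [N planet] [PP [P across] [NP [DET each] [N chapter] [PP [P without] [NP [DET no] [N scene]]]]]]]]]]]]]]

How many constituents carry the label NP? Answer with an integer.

8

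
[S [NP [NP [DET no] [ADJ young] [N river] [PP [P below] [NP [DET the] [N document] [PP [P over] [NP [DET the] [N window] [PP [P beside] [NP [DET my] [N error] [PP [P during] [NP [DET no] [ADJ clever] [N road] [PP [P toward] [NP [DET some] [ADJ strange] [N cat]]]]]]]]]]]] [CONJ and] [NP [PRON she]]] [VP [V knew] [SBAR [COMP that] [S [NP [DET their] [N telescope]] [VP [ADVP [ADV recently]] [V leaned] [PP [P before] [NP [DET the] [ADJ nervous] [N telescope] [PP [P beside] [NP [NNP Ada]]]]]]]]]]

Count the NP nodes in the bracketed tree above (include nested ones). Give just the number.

11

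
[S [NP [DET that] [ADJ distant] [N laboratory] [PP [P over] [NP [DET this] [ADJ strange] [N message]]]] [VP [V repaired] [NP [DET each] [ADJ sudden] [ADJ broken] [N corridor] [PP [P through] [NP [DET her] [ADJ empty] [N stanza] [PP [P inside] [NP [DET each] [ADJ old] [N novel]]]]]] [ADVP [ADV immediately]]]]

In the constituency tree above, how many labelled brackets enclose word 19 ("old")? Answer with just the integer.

Path from the root down to the word: S → VP → NP → PP → NP → PP → NP → ADJ. That is 8 enclosing brackets.

8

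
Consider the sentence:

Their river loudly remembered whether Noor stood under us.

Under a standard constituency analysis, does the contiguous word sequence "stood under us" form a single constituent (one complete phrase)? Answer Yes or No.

Yes

These words form the whole verb phrase headed by "stood", so yes — one constituent.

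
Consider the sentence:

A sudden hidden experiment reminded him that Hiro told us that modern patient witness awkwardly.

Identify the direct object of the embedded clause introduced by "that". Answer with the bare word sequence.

"told" heads the VP of the embedded clause introduced by "that", and "that modern patient witness" is its direct object.

that modern patient witness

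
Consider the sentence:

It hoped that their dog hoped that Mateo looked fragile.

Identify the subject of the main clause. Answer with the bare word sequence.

it

The subject of the main clause is the NP immediately before the verb "hoped": "it".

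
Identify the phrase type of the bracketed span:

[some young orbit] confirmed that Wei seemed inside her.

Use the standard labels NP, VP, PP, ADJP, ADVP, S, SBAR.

NP

The bracketed span "some young orbit" is headed by "orbit", making it a noun phrase (NP).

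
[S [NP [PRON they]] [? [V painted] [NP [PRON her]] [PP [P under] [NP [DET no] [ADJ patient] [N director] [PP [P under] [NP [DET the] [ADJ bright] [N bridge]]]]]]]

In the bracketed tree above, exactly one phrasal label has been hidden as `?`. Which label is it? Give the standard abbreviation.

VP

Looking at what the `?` directly dominates — V 'painted', NP, PP — this is a verb phrase (VP).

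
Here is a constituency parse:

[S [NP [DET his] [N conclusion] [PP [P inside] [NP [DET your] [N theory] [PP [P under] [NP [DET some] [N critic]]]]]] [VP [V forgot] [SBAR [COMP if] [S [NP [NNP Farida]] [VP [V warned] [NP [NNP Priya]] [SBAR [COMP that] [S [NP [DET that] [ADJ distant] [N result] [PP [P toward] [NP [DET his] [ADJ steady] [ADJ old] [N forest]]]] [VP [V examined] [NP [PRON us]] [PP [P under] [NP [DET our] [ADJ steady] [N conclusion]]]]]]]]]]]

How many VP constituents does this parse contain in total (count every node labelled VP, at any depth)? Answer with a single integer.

3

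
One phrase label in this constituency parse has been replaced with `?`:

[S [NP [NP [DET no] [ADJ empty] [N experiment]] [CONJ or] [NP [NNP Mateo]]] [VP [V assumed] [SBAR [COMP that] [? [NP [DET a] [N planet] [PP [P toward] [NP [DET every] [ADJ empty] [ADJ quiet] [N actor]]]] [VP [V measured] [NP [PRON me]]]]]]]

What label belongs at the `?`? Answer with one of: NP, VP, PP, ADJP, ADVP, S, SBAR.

S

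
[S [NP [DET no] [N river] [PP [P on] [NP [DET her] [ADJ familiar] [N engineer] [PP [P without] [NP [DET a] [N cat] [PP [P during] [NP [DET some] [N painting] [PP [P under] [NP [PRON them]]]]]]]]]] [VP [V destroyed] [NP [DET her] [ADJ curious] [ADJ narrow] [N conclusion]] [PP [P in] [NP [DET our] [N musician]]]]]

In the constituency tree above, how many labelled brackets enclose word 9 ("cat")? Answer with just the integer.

7

Counting open brackets not yet closed at "cat": [S [NP [PP [NP [PP [NP [N = 7.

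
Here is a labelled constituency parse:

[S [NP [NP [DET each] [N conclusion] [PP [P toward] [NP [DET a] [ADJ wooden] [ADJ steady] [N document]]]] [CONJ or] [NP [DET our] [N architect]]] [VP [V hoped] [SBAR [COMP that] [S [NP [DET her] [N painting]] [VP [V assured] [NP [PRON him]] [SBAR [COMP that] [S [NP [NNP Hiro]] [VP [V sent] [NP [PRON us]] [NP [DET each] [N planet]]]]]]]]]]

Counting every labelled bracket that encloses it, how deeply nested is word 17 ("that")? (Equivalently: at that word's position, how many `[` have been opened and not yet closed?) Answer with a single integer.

The word sits inside COMP, which is inside SBAR, inside VP, inside S, inside SBAR, inside VP, inside S — 7 brackets in all.

7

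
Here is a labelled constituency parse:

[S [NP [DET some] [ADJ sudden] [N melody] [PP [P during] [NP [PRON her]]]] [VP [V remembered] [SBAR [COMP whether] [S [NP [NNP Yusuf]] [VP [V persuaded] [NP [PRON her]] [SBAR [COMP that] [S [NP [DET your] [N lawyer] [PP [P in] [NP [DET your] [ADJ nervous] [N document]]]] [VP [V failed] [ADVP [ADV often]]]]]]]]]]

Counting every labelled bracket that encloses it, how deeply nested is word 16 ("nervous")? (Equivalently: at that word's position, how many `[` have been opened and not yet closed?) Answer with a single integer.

The word sits inside ADJ, which is inside NP, inside PP, inside NP, inside S, inside SBAR, inside VP, inside S, inside SBAR, inside VP, inside S — 11 brackets in all.

11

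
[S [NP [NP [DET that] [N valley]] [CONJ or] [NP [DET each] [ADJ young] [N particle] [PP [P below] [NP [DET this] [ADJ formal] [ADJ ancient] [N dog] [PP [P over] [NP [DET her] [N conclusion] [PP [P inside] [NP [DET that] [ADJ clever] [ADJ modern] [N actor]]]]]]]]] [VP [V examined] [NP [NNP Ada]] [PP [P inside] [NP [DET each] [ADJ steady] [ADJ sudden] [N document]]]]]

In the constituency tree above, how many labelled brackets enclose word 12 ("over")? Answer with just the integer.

7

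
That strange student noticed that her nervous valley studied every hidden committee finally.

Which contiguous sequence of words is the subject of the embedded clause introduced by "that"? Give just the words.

The subject of the embedded clause introduced by "that" is the NP immediately before the verb "studied": "her nervous valley".

her nervous valley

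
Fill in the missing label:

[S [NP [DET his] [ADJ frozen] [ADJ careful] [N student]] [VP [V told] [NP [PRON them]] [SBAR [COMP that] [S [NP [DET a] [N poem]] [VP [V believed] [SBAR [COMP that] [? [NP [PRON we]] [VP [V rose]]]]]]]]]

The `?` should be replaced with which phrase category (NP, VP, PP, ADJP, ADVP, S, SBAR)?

S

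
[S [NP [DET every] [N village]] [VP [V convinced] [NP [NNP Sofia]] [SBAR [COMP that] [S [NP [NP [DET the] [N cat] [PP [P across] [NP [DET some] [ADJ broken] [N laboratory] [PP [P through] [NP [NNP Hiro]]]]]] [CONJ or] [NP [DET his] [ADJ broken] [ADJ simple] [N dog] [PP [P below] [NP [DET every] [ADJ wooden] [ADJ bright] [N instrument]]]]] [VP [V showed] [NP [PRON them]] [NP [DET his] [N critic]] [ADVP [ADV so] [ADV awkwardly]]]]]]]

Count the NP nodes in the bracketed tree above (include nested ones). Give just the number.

Listing each NP by its span: [NP every village]; [NP Sofia]; [NP the cat across some broken laboratory through Hiro or his broken simple dog below every wooden bright instrument]; [NP the cat across some broken laboratory through Hiro]; [NP some broken laboratory through Hiro]; [NP Hiro] … — that makes 10.

10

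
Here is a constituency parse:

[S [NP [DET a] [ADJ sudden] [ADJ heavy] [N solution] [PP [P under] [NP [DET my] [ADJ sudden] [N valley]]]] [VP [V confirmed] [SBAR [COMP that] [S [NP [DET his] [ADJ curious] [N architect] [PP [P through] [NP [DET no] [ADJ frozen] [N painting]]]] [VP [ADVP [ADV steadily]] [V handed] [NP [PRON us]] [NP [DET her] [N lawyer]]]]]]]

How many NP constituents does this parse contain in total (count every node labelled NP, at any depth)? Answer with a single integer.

6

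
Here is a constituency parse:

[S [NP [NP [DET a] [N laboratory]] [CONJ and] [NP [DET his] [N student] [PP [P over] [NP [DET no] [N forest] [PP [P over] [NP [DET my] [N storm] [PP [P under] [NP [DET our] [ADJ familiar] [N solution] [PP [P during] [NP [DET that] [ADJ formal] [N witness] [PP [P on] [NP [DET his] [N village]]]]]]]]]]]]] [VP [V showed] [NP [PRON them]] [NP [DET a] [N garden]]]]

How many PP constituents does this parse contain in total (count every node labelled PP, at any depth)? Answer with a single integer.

5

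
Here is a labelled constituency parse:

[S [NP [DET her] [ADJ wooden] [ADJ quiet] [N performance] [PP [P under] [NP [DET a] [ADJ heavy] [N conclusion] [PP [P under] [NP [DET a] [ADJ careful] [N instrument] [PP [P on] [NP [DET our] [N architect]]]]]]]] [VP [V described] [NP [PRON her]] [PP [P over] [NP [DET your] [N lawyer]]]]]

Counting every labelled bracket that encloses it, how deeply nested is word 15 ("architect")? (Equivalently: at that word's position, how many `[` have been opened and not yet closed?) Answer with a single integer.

Counting open brackets not yet closed at "architect": [S [NP [PP [NP [PP [NP [PP [NP [N = 9.

9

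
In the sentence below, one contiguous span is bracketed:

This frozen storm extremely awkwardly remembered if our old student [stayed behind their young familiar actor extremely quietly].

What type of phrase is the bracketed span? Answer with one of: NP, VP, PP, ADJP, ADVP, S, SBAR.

VP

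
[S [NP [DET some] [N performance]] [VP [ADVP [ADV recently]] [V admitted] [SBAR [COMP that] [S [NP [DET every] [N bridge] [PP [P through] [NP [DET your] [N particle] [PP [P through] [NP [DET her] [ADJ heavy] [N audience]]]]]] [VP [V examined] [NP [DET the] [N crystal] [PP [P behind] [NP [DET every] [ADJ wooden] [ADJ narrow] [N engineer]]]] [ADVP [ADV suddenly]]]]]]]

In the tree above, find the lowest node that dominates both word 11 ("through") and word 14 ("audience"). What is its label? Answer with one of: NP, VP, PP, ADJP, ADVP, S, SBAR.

PP

Word 11 lies under S → VP → SBAR → S → NP → PP → NP → PP → P; word 14 lies under S → VP → SBAR → S → NP → PP → NP → PP → NP → N. The lowest shared node is the PP.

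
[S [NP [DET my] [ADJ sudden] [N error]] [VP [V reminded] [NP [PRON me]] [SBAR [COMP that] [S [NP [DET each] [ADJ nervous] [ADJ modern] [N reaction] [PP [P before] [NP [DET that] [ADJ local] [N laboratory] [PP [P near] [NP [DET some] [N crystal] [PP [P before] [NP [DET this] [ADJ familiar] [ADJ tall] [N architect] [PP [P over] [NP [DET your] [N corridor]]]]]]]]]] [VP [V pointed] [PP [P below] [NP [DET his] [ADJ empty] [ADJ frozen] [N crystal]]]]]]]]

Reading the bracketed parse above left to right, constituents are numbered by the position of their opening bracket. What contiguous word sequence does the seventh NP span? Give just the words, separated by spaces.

your corridor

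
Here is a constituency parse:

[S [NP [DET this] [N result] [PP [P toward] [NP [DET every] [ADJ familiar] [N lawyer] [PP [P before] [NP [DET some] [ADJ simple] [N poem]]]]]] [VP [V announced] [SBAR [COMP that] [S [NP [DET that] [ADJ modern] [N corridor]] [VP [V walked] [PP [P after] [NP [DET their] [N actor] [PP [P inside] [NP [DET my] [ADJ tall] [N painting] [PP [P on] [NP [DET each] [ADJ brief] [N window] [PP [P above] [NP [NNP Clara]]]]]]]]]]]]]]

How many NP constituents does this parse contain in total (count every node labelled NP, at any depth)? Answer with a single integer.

8

Scanning left to right, an opening `[NP` appears at word positions 1, 4, 8, 13, 18, 21, 25, 29 — 8 in total.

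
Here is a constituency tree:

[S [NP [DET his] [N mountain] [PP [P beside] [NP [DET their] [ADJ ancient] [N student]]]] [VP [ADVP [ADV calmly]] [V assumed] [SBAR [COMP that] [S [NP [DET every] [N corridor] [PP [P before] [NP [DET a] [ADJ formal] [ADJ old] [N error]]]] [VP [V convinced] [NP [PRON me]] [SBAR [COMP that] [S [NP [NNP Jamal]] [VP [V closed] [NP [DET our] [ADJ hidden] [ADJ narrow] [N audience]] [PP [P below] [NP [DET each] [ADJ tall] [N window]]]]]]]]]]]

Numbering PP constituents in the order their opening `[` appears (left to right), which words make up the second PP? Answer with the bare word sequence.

In left-to-right order the PP constituents are "beside their ancient student"; "before a formal old error"; "below each tall window". Number 2 is "before a formal old error".

before a formal old error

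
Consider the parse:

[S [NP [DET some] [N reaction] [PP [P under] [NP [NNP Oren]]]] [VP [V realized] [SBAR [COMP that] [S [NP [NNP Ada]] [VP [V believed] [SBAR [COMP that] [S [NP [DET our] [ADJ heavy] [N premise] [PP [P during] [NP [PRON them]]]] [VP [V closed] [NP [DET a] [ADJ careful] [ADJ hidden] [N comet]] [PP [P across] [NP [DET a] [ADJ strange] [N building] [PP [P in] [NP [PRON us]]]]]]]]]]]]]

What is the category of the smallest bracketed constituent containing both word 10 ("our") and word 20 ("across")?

Both words fall inside [S our heavy premise during them closed a careful hidden comet across a strange building in us] (words 10–25), and no smaller constituent contains them both. Label: S.

S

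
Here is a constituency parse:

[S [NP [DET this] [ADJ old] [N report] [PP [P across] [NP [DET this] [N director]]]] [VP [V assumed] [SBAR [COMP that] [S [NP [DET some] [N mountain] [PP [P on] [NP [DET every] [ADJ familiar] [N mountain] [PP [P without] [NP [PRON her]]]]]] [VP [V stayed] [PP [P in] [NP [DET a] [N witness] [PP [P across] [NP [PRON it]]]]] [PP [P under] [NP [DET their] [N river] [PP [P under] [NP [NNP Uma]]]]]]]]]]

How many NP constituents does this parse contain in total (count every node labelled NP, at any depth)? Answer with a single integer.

The NP constituents are: [NP this old report across this director]; [NP this director]; [NP some mountain on every familiar mountain without her]; [NP every familiar mountain without her]; [NP her]; [NP a witness across it] …. Total: 9.

9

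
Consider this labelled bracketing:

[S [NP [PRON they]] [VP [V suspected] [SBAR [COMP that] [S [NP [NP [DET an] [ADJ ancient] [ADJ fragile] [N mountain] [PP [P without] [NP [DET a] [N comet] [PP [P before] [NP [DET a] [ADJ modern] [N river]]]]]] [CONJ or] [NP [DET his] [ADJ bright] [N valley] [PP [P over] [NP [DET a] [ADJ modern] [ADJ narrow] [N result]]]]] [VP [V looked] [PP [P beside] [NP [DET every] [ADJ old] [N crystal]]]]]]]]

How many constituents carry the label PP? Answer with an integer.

4

The PP constituents are: [PP without a comet before a modern river]; [PP before a modern river]; [PP over a modern narrow result]; [PP beside every old crystal]. Total: 4.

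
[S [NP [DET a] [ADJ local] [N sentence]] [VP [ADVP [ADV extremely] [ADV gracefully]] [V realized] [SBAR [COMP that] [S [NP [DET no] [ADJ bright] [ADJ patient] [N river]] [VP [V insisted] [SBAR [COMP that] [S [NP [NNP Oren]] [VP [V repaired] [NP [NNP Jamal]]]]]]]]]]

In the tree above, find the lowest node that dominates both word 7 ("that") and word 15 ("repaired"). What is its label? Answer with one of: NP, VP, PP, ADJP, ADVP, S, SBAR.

SBAR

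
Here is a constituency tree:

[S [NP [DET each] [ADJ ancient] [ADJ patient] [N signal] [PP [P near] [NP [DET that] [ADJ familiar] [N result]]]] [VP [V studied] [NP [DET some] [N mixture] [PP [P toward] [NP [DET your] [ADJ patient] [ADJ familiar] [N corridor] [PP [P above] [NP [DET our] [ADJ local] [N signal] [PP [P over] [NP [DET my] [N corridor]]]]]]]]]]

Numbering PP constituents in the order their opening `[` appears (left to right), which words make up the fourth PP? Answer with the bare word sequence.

over my corridor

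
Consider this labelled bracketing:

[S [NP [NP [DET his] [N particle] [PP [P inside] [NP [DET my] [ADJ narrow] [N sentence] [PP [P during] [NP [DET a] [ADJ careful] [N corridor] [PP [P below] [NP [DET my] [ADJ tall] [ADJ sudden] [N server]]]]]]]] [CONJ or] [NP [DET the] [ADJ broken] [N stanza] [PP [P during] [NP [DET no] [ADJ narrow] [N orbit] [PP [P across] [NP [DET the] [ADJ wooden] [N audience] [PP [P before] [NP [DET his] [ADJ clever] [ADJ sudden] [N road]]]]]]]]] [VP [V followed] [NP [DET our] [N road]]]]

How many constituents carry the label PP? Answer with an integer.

Scanning left to right, an opening `[PP` appears at word positions 3, 7, 11, 20, 24, 28 — 6 in total.

6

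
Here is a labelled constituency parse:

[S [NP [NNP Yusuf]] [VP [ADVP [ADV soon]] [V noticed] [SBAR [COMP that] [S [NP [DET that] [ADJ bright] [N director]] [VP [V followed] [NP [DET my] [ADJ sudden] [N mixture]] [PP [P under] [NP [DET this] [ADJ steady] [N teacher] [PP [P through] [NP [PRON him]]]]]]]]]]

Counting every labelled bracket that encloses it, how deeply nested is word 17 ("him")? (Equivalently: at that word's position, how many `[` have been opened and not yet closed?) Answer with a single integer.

Counting open brackets not yet closed at "him": [S [VP [SBAR [S [VP [PP [NP [PP [NP [PRON = 10.

10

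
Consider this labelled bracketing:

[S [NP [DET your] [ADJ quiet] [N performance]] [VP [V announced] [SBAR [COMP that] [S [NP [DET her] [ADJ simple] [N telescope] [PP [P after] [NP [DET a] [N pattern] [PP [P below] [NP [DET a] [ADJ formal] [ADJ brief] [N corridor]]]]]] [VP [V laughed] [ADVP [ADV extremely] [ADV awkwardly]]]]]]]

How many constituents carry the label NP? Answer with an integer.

4

Scanning left to right, an opening `[NP` appears at word positions 1, 6, 10, 13 — 4 in total.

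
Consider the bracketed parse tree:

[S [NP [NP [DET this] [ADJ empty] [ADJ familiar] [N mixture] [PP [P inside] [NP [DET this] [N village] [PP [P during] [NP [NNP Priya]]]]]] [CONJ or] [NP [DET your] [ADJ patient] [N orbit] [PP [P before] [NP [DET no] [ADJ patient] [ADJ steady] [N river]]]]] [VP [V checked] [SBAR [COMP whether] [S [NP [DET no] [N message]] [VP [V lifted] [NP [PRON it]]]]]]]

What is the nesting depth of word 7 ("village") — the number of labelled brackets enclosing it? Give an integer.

6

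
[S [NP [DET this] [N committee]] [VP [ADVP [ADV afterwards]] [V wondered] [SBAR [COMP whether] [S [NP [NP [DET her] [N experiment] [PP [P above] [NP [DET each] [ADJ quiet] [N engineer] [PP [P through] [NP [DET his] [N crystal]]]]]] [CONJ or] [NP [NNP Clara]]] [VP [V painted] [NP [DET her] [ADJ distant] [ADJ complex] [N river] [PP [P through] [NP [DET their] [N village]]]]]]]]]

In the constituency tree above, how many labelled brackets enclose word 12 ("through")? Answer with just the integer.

10

The word sits inside P, which is inside PP, inside NP, inside PP, inside NP, inside NP, inside S, inside SBAR, inside VP, inside S — 10 brackets in all.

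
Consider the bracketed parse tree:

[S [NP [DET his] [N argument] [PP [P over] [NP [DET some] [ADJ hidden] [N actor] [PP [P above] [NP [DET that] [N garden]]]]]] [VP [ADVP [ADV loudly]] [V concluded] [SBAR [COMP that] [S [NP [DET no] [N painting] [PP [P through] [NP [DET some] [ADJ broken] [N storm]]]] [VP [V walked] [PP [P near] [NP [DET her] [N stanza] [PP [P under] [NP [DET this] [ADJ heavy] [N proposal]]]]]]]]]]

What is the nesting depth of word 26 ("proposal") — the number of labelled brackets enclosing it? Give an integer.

10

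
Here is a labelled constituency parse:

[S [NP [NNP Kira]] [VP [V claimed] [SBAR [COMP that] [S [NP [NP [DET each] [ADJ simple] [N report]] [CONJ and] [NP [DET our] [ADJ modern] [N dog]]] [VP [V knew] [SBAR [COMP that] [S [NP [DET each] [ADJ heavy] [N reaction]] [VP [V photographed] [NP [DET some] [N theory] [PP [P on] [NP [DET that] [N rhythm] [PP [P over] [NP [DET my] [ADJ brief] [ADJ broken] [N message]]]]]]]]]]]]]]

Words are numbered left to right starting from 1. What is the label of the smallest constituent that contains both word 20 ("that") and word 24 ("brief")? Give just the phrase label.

NP

The smallest bracket enclosing both words is [NP that rhythm over my brief broken message], so the label is NP.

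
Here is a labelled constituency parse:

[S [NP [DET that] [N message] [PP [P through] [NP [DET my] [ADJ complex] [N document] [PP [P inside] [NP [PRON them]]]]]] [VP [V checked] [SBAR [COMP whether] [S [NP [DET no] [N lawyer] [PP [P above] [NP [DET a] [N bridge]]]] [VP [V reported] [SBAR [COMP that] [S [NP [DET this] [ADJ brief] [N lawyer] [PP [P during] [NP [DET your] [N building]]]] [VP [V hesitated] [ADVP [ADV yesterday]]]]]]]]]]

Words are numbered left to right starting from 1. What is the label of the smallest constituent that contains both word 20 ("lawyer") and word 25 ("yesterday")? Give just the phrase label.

S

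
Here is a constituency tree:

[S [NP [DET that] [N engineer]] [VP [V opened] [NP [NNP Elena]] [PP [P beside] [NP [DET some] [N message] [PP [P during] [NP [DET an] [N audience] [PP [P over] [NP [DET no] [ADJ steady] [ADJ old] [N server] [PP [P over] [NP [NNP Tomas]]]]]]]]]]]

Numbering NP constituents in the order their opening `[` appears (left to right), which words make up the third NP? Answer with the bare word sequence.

In left-to-right order the NP constituents are "that engineer"; "Elena"; "some message during an audience over no steady old server over Tomas"; "an audience over no steady old server over Tomas"; "no steady old server over Tomas"; "Tomas". Number 3 is "some message during an audience over no steady old server over Tomas".

some message during an audience over no steady old server over Tomas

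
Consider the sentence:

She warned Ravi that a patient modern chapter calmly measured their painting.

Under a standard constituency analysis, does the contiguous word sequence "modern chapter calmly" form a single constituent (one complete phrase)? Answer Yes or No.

No

"modern" belongs to the noun phrase "a patient modern chapter" while "calmly" belongs to the verb phrase "calmly measured their painting"; a span that runs across that boundary is not a single phrase.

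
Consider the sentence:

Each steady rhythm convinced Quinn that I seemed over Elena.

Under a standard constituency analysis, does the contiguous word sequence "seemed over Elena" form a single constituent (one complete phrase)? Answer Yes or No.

"seemed over Elena" is exactly the verb phrase [VP seemed over Elena], a complete constituent.

Yes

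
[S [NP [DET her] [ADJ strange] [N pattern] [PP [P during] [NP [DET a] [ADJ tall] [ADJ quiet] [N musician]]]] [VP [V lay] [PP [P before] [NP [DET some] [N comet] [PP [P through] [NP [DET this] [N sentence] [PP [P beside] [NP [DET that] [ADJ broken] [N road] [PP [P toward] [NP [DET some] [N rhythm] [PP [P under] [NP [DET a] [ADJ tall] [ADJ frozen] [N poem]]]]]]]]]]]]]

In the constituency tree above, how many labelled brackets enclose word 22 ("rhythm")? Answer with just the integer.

11

The word sits inside N, which is inside NP, inside PP, inside NP, inside PP, inside NP, inside PP, inside NP, inside PP, inside VP, inside S — 11 brackets in all.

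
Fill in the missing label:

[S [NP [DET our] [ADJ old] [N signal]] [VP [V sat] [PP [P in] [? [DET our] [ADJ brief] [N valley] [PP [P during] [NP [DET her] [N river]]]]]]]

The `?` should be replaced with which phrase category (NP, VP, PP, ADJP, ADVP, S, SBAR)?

NP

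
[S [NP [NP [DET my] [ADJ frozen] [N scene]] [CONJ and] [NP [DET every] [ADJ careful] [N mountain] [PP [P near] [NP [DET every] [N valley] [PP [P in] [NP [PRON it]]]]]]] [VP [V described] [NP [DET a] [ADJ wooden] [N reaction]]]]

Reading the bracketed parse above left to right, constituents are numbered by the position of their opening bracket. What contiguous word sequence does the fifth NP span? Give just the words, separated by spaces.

it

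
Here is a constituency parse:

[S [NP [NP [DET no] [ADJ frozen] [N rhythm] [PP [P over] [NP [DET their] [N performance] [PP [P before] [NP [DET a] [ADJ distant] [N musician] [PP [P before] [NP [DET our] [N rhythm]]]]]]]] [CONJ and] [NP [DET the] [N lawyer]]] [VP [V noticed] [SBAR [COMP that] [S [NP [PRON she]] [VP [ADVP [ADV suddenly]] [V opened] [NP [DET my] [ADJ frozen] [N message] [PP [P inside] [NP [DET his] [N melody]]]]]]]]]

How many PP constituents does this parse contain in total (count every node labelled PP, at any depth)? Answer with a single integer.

4

The PP constituents are: [PP over their performance before a distant musician before our rhythm]; [PP before a distant musician before our rhythm]; [PP before our rhythm]; [PP inside his melody]. Total: 4.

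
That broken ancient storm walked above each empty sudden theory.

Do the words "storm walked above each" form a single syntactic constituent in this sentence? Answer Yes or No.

The smallest constituent containing the whole sequence is the clause [S that broken ancient storm walked above each empty sudden theory], but the sequence is only part of it — it straddles the boundary between noun phrase "that broken ancient storm" and verb phrase "walked above each empty sudden theory".

No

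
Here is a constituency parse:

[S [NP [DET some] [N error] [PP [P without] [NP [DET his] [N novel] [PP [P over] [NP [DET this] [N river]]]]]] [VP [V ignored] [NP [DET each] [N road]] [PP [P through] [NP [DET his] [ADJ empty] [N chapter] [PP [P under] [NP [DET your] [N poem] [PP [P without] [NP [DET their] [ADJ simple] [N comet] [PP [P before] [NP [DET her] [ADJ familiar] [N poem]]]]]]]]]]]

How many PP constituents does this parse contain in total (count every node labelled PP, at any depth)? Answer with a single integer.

6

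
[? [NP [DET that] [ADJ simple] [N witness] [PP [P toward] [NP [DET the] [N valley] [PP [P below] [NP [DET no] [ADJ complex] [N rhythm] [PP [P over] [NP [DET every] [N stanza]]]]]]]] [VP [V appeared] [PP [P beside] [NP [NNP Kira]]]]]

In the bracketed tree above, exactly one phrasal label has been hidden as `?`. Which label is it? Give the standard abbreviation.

S

A constituent whose immediate children are NP, VP is a clause: S.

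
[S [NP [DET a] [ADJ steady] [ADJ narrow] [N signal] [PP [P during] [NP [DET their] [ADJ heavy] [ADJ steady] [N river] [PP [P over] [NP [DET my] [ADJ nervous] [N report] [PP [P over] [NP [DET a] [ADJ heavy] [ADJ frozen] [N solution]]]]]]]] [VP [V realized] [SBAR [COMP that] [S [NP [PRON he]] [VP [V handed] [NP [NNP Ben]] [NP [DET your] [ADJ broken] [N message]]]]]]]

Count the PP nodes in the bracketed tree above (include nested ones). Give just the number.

Scanning left to right, an opening `[PP` appears at word positions 5, 10, 14 — 3 in total.

3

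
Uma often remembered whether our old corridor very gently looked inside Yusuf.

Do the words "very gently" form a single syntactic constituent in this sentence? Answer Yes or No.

Yes

The sequence corresponds to a single ADVP node — the adverb phrase "very gently".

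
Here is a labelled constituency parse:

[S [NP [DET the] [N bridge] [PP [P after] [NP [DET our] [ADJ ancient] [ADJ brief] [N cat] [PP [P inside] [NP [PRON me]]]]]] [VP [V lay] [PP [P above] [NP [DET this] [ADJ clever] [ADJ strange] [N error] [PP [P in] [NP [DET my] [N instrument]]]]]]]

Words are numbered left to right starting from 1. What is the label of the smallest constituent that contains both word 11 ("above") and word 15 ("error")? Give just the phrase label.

PP

The smallest bracket enclosing both words is [PP above this clever strange error in my instrument], so the label is PP.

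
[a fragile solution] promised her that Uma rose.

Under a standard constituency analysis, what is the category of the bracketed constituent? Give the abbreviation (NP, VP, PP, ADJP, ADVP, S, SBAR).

NP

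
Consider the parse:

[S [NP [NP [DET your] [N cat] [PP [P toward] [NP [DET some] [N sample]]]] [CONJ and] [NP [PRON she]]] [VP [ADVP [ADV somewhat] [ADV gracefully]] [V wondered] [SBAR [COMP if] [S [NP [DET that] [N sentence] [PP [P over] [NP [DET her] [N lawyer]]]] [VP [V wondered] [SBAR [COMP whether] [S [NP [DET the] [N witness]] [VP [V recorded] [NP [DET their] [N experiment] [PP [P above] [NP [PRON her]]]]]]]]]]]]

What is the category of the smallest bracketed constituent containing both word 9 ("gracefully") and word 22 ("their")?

VP

The smallest bracket enclosing both words is [VP somewhat gracefully wondered if that sentence over her lawyer wondered whether the witness recorded their experiment above her], so the label is VP.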